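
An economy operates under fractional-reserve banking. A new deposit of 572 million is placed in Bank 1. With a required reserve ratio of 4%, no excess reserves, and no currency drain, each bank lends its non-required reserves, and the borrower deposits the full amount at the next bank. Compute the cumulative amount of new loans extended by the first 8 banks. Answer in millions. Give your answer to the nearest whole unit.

3825 million

Bank i lends (1 − rr)^i of the original deposit: Bank 1 lends 572·0.9600 = 549.1200, Bank 2 lends 572·0.9600² = 527.1552, and so on.
Summing a geometric series: total = 572·[0.9600·(1 − 0.9600^8) / (1 − 0.9600)] ≈ 3824.7639 million.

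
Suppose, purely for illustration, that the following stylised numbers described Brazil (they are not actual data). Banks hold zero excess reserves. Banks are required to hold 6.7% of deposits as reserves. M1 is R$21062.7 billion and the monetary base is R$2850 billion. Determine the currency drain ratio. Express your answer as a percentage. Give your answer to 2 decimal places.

Using m = M/MB = 21062.7/2850 ≈ 7.390421. From m = (1 + c)/(c + rr + e), rearranging gives 1 + c = m·(c + rr + e), so c·(1 − m) = m·(rr + e) − 1.
Hence c = [m·(rr + e) − 1]/(1 − m) = [7.390421 × (0.067 + 0) − 1] / (1 − 7.390421) ≈ 0.079000.

7.90%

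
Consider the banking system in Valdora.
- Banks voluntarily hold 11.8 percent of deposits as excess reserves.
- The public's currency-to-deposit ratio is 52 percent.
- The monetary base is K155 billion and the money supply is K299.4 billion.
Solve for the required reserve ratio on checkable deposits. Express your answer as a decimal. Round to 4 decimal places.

Using m = M/MB = 299.4/155 ≈ 1.931613. Since m = (1 + c)/(c + rr + e), the denominator satisfies c + rr + e = (1 + c)/m = (1 + 0.52) / 1.931613 ≈ 0.786907.
With c = 0.52 and e = 0.118, the required reserve ratio on checkable deposits is 0.786907 − 0.52 − 0.118 = 0.148907.

0.1489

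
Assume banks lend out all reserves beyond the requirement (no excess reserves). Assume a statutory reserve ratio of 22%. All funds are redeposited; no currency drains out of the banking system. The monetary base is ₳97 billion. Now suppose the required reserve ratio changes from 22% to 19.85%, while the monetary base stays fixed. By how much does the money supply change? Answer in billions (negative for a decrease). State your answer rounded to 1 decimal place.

Initially m₁ = 1 / (0.22) ≈ 4.5455, so M₁ = 4.5455 × 97 = 440.9135 billion.
After the change m₂ = 1 / (0.1985) ≈ 5.0378, so M₂ = 5.0378 × 97 = 488.6666 billion.
ΔM = M₂ − M₁ = 488.6666 − 440.9135 = 47.7531 billion.

₳47.8 billion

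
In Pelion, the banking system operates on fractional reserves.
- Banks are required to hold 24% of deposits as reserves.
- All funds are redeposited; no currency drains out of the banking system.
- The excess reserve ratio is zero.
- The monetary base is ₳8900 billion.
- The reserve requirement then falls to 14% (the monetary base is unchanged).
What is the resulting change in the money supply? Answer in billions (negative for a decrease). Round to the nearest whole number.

Initially m₁ = 1 / (0.24) ≈ 4.16667, so M₁ = 4.16667 × 8900 = 37083.363 billion.
After the change m₂ = 1 / (0.14) ≈ 7.14286, so M₂ = 7.14286 × 8900 = 63571.454 billion.
ΔM = M₂ − M₁ = 63571.454 − 37083.363 = 26488.091 billion.

₳26488 billion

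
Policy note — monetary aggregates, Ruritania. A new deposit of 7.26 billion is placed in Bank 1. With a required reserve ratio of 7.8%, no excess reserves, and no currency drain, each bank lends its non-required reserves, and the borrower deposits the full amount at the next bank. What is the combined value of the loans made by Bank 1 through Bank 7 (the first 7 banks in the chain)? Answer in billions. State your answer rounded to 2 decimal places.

Bank i lends (1 − rr)^i of the original deposit: Bank 1 lends 7.26·0.9220 ≈ 6.6937, Bank 2 lends 7.26·0.9220² ≈ 6.1716, and so on.
Summing a geometric series: total = 7.26·[0.9220·(1 − 0.9220^7) / (1 − 0.9220)] ≈ 37.2110 billion.

37.21 billion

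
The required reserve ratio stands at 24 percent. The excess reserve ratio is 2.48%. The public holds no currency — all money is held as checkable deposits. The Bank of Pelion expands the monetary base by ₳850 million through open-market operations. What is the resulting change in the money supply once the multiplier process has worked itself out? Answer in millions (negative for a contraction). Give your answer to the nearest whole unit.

The money multiplier is m = 1 / (rr + e) = 1 / (0.24 + 0.0248) ≈ 3.7764.
The purchase adds 850 million of base, so ΔM = m × ΔMB = 3.7764 × (+850) = 3209.94 million.

₳3210 million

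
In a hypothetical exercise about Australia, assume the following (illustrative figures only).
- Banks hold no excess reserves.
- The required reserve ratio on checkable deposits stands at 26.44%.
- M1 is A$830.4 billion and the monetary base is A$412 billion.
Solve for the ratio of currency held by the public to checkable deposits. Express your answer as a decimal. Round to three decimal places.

0.460

Using m = M/MB = 830.4/412 ≈ 2.015534. From m = (1 + c)/(c + rr + e), rearranging gives 1 + c = m·(c + rr + e), so c·(1 − m) = m·(rr + e) − 1.
Hence c = [m·(rr + e) − 1]/(1 − m) = [2.015534 × (0.2644 + 0) − 1] / (1 − 2.015534) ≈ 0.459948.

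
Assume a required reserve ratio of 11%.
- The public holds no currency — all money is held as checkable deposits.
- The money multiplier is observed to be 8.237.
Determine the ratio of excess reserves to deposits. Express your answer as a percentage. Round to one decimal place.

Using m = 8.237. Since m = (1 + c)/(c + rr + e), the denominator satisfies c + rr + e = (1 + c)/m = (1 + 0) / 8.237 ≈ 0.121403.
With c = 0 and rr = 0.11, the ratio of excess reserves to deposits is 0.121403 − 0 − 0.11 = 0.011403.

1.1%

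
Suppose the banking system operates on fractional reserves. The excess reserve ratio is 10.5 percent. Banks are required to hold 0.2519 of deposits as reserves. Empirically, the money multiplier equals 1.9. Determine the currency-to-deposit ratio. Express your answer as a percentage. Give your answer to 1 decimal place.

35.8%

Using m = 1.9. From m = (1 + c)/(c + rr + e), rearranging gives 1 + c = m·(c + rr + e), so c·(1 − m) = m·(rr + e) − 1.
Hence c = [m·(rr + e) − 1]/(1 − m) = [1.9 × (0.2519 + 0.105) − 1] / (1 − 1.9) ≈ 0.357656.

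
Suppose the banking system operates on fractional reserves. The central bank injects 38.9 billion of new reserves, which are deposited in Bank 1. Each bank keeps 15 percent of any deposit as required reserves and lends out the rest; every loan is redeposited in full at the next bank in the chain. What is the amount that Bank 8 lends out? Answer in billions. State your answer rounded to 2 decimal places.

10.60 billion

Each bank lends a fraction (1 − rr) = 0.8500 of the deposit it receives, so Bank 8 receives 38.9·0.8500^7 and lends 38.9·0.8500^8 ≈ 10.5999 billion.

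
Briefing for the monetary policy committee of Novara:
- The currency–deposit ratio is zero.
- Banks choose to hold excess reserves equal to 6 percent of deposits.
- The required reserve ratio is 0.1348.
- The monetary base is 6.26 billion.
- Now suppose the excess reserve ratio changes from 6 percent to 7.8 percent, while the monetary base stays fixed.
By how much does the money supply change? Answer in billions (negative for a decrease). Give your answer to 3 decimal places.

-2.718 billion

Initially m₁ = 1 / (0.1348 + 0.06) ≈ 5.13347, so M₁ = 5.13347 × 6.26 ≈ 32.1355 billion.
After the change m₂ = 1 / (0.1348 + 0.078) ≈ 4.69925, so M₂ = 4.69925 × 6.26 ≈ 29.4173 billion.
ΔM = M₂ − M₁ = 29.4173 − 32.1355 = -2.7182 billion.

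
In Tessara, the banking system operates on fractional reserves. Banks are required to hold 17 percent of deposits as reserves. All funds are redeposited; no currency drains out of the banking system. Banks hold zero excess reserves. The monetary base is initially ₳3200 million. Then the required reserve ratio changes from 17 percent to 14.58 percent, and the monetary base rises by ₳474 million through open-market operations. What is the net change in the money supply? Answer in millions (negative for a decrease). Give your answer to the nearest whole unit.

₳6375 million

Before: m₁ = 1 / (0.17) ≈ 5.88235, MB₁ = 3200, so M₁ = 5.88235 × 3200 = 18823.52 million.
After: m₂ = 1 / (0.1458) ≈ 6.85871, MB₂ = 3200 + 474 = 3674, so M₂ = 6.85871 × 3674 ≈ 25198.9005 million.
ΔM = M₂ − M₁ = 25198.9005 − 18823.52 = 6375.3805 million.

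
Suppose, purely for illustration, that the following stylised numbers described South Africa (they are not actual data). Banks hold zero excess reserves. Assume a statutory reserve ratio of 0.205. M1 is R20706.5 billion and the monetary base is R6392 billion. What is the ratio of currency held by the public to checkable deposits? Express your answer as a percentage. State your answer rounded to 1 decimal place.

15.0%

Using m = M/MB = 20706.5/6392 ≈ 3.239440. From m = (1 + c)/(c + rr + e), rearranging gives 1 + c = m·(c + rr + e), so c·(1 − m) = m·(rr + e) − 1.
Hence c = [m·(rr + e) − 1]/(1 − m) = [3.239440 × (0.205 + 0) − 1] / (1 − 3.239440) ≈ 0.149999.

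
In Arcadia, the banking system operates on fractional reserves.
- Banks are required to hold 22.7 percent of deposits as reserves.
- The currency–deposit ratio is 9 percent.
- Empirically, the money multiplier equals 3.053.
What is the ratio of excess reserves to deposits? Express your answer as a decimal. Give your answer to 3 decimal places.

Using m = 3.053. Since m = (1 + c)/(c + rr + e), the denominator satisfies c + rr + e = (1 + c)/m = (1 + 0.09) / 3.053 ≈ 0.357026.
With c = 0.09 and rr = 0.227, the ratio of excess reserves to deposits is 0.357026 − 0.09 − 0.227 = 0.040026.

0.040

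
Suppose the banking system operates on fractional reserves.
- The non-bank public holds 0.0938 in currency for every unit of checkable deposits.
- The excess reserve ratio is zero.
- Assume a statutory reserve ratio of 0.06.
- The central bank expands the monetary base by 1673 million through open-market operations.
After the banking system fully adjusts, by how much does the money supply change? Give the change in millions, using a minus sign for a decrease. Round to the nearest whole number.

11898 million

The money multiplier is m = (1 + c) / (rr + c) = (1 + 0.0938) / (0.06 + 0.0938) ≈ 7.11183.
The purchase adds 1673 million of base, so ΔM = m × ΔMB = 7.11183 × (+1673) ≈ 11898.0916 million.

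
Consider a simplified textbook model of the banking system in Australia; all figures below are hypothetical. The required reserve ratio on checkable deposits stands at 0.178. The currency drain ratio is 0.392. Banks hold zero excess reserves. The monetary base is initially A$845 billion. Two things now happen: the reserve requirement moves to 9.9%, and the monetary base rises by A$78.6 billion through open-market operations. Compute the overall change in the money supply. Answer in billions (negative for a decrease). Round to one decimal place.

Before: m₁ = (1 + 0.392) / (0.178 + 0.392) ≈ 2.44211, MB₁ = 845, so M₁ = 2.44211 × 845 ≈ 2063.5829 billion.
After: m₂ = (1 + 0.392) / (0.099 + 0.392) ≈ 2.83503, MB₂ = 845 + 78.6 = 923.6, so M₂ = 2.83503 × 923.6 ≈ 2618.4337 billion.
ΔM = M₂ − M₁ = 2618.4337 − 2063.5829 = 554.8508 billion.

A$554.9 billion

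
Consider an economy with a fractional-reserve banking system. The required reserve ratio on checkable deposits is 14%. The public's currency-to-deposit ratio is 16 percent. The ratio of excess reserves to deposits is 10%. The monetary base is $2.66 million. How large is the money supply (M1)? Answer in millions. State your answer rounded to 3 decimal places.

$7.714 million

The money multiplier is m = (1 + c) / (rr + e + c) = (1 + 0.16) / (0.14 + 0.1 + 0.16) = 2.9.
So M = m × MB = 2.9 × 2.66 = 7.714 million.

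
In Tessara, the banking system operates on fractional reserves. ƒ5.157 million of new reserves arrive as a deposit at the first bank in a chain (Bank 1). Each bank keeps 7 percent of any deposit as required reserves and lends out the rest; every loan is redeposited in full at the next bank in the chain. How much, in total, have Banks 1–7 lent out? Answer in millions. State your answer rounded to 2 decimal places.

Bank i lends (1 − rr)^i of the original deposit: Bank 1 lends 5.157·0.9300 ≈ 4.7960, Bank 2 lends 5.157·0.9300² ≈ 4.4603, and so on.
Summing a geometric series: total = 5.157·[0.9300·(1 − 0.9300^7) / (1 − 0.9300)] ≈ 27.2892 million.

ƒ27.29 million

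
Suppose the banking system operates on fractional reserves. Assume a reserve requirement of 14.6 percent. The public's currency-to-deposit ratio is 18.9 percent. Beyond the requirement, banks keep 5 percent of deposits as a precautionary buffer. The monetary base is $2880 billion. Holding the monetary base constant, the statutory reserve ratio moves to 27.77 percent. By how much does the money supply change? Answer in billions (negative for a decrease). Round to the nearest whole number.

-2267 billion

Initially m₁ = (1 + 0.189) / (0.146 + 0.05 + 0.189) ≈ 3.08831, so M₁ = 3.08831 × 2880 = 8894.3328 billion.
After the change m₂ = (1 + 0.189) / (0.2777 + 0.05 + 0.189) ≈ 2.30114, so M₂ = 2.30114 × 2880 = 6627.2832 billion.
ΔM = M₂ − M₁ = 6627.2832 − 8894.3328 = -2267.0496 billion.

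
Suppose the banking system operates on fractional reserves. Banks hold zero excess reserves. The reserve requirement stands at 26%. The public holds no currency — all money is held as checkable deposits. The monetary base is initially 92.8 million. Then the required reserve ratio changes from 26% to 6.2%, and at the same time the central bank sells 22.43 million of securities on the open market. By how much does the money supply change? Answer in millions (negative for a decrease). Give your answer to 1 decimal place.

778.1 million

Before: m₁ = 1 / (0.26) ≈ 3.8462, MB₁ = 92.8, so M₁ = 3.8462 × 92.8 ≈ 356.9274 million.
After: m₂ = 1 / (0.062) ≈ 16.1290, MB₂ = 92.8 − 22.43 = 70.37, so M₂ = 16.1290 × 70.37 ≈ 1134.9977 million.
ΔM = M₂ − M₁ = 1134.9977 − 356.9274 = 778.0703 million.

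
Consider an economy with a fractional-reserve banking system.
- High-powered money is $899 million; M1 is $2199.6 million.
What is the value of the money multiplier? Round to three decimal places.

2.447

The money multiplier is m = M / MB = 2199.6 / 899 ≈ 2.44672.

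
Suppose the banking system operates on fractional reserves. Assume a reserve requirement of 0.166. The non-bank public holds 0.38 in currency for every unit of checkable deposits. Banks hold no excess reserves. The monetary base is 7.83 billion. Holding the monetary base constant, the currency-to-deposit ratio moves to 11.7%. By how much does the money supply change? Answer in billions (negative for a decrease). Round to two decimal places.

11.11 billion

Initially m₁ = (1 + 0.38) / (0.166 + 0.38) ≈ 2.5275, so M₁ = 2.5275 × 7.83 ≈ 19.7903 billion.
After the change m₂ = (1 + 0.117) / (0.166 + 0.117) ≈ 3.9470, so M₂ = 3.9470 × 7.83 ≈ 30.905 billion.
ΔM = M₂ − M₁ = 30.905 − 19.7903 = 11.1147 billion.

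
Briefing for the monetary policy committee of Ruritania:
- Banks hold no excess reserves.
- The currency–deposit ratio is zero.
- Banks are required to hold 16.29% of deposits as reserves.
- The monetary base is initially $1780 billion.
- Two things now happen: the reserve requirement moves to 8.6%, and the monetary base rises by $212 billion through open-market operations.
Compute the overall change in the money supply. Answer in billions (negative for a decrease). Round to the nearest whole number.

Before: m₁ = 1 / (0.1629) ≈ 6.13874, MB₁ = 1780, so M₁ = 6.13874 × 1780 = 10926.9572 billion.
After: m₂ = 1 / (0.086) ≈ 11.62791, MB₂ = 1780 + 212 = 1992, so M₂ = 11.62791 × 1992 ≈ 23162.7967 billion.
ΔM = M₂ − M₁ = 23162.7967 − 10926.9572 = 12235.8395 billion.

$12236 billion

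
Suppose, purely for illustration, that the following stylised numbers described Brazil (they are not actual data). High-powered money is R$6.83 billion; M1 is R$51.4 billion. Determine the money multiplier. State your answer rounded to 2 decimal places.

The money multiplier is m = M / MB = 51.4 / 6.83 ≈ 7.52562.

7.53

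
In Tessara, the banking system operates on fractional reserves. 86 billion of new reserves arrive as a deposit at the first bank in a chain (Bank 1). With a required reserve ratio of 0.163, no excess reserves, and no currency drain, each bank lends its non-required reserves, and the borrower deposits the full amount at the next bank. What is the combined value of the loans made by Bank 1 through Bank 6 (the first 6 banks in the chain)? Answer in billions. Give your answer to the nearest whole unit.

290 billion

Bank i lends (1 − rr)^i of the original deposit: Bank 1 lends 86·0.8370 = 71.9820, Bank 2 lends 86·0.8370² ≈ 60.2489, and so on.
Summing a geometric series: total = 86·[0.8370·(1 − 0.8370^6) / (1 − 0.8370)] ≈ 289.7664 billion.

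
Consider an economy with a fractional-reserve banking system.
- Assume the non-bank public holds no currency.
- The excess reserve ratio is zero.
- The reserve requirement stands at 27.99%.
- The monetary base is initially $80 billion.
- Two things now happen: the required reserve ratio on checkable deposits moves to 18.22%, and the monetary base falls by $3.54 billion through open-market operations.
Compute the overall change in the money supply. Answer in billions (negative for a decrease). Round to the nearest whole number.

Before: m₁ = 1 / (0.2799) ≈ 3.5727, MB₁ = 80, so M₁ = 3.5727 × 80 = 285.816 billion.
After: m₂ = 1 / (0.1822) ≈ 5.4885, MB₂ = 80 − 3.54 = 76.46, so M₂ = 5.4885 × 76.46 ≈ 419.6507 billion.
ΔM = M₂ − M₁ = 419.6507 − 285.816 = 133.8347 billion.

$134 billion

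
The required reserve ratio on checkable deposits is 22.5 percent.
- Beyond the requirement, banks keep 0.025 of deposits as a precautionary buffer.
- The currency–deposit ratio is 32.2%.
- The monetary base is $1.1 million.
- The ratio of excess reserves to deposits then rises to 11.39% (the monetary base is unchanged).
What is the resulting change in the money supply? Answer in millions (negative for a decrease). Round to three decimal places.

Initially m₁ = (1 + 0.322) / (0.225 + 0.025 + 0.322) ≈ 2.31119, so M₁ = 2.31119 × 1.1 ≈ 2.5423 million.
After the change m₂ = (1 + 0.322) / (0.225 + 0.1139 + 0.322) ≈ 2.00030, so M₂ = 2.00030 × 1.1 ≈ 2.2003 million.
ΔM = M₂ − M₁ = 2.2003 − 2.5423 = -0.342 million.

-0.342 million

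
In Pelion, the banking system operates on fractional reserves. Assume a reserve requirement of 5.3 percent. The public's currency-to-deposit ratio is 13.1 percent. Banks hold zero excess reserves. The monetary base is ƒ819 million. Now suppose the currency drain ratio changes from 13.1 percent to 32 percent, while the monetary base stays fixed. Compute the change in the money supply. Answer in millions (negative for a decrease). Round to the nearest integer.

Initially m₁ = (1 + 0.131) / (0.053 + 0.131) ≈ 6.1467, so M₁ = 6.1467 × 819 = 5034.1473 million.
After the change m₂ = (1 + 0.32) / (0.053 + 0.32) ≈ 3.5389, so M₂ = 3.5389 × 819 = 2898.3591 million.
ΔM = M₂ − M₁ = 2898.3591 − 5034.1473 = -2135.7882 million.

-2136 million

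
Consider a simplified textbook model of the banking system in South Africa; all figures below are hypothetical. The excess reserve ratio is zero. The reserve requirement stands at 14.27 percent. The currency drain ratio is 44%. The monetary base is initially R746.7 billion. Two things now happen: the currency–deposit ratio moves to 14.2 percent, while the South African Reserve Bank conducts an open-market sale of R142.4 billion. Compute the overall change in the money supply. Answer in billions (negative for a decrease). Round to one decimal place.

R578.7 billion

Before: m₁ = (1 + 0.44) / (0.1427 + 0.44) ≈ 2.47125, MB₁ = 746.7, so M₁ = 2.47125 × 746.7 ≈ 1845.2824 billion.
After: m₂ = (1 + 0.142) / (0.1427 + 0.142) ≈ 4.01124, MB₂ = 746.7 − 142.4 = 604.3, so M₂ = 4.01124 × 604.3 ≈ 2423.9923 billion.
ΔM = M₂ − M₁ = 2423.9923 − 1845.2824 = 578.7099 billion.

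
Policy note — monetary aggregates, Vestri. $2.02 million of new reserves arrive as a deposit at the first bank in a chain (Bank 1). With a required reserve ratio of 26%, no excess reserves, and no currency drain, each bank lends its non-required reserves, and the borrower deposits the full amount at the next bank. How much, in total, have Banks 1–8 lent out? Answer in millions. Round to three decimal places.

$5.232 million

Bank i lends (1 − rr)^i of the original deposit: Bank 1 lends 2.02·0.7400 = 1.4948, Bank 2 lends 2.02·0.7400² ≈ 1.1062, and so on.
Summing a geometric series: total = 2.02·[0.7400·(1 − 0.7400^8) / (1 − 0.7400)] ≈ 5.2323 million.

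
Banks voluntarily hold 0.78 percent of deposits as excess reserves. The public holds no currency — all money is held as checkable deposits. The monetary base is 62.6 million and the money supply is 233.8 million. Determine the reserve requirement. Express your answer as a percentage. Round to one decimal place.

Using m = M/MB = 233.8/62.6 ≈ 3.734824. Since m = (1 + c)/(c + rr + e), the denominator satisfies c + rr + e = (1 + c)/m = (1 + 0) / 3.734824 ≈ 0.267750.
With c = 0 and e = 0.0078, the reserve requirement is 0.267750 − 0 − 0.0078 = 0.25995.

26.0%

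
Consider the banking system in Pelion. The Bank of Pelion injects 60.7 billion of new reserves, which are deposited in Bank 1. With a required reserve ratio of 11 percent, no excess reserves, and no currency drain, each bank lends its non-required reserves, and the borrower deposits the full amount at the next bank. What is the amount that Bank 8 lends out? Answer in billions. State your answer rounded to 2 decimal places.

Each bank lends a fraction (1 − rr) = 0.8900 of the deposit it receives, so Bank 8 receives 60.7·0.8900^7 and lends 60.7·0.8900^8 ≈ 23.8951 billion.

23.90 billion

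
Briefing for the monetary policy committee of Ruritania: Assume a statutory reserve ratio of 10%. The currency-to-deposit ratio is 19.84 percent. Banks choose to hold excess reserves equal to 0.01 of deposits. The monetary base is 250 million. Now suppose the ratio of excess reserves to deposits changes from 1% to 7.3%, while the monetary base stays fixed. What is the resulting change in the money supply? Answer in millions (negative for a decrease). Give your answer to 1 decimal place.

Initially m₁ = (1 + 0.1984) / (0.1 + 0.01 + 0.1984) ≈ 3.88586, so M₁ = 3.88586 × 250 = 971.465 million.
After the change m₂ = (1 + 0.1984) / (0.1 + 0.073 + 0.1984) ≈ 3.22671, so M₂ = 3.22671 × 250 = 806.6775 million.
ΔM = M₂ − M₁ = 806.6775 − 971.465 = -164.7875 million.

-164.8 million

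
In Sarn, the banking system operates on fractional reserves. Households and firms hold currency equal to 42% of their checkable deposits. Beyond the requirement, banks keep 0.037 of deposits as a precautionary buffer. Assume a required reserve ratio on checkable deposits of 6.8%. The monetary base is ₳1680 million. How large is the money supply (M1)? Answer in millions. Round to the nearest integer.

₳4544 million

The money multiplier is m = (1 + c) / (rr + e + c) = (1 + 0.42) / (0.068 + 0.037 + 0.42) ≈ 2.70476.
So M = m × MB = 2.70476 × 1680 = 4543.9968 million.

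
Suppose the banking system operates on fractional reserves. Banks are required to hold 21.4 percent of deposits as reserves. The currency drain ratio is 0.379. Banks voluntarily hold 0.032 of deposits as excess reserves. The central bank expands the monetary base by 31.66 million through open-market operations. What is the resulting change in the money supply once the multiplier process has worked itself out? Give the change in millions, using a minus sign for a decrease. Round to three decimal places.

The money multiplier is m = (1 + c) / (rr + e + c) = (1 + 0.379) / (0.214 + 0.032 + 0.379) = 2.206400.
The purchase adds 31.66 million of base, so ΔM = m × ΔMB = 2.206400 × (+31.66) ≈ 69.8546 million.

69.855 million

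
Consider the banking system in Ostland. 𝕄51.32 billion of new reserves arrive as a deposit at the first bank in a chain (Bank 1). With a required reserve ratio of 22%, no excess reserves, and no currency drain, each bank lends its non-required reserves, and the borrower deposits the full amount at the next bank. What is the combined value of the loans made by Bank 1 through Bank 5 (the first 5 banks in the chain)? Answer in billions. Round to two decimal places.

Bank i lends (1 − rr)^i of the original deposit: Bank 1 lends 51.32·0.7800 = 40.0296, Bank 2 lends 51.32·0.7800² ≈ 31.2231, and so on.
Summing a geometric series: total = 51.32·[0.7800·(1 − 0.7800^5) / (1 − 0.7800)] ≈ 129.4198 billion.

𝕄129.42 billion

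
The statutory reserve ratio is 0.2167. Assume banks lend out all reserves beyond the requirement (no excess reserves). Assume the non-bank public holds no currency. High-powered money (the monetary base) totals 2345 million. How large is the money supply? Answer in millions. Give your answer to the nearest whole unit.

With no currency drain or excess reserves, the money multiplier is m = 1/rr = 1/0.2167 ≈ 4.61467.
Money supply M = m × MB = 4.61467 × 2345 ≈ 10821.4012 million.

10821 million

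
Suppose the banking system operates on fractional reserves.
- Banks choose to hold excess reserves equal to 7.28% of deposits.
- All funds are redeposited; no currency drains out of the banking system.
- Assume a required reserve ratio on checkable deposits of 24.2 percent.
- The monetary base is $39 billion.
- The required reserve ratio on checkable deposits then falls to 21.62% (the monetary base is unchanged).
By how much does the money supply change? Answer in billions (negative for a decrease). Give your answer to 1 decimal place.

Initially m₁ = 1 / (0.242 + 0.0728) ≈ 3.1766, so M₁ = 3.1766 × 39 = 123.8874 billion.
After the change m₂ = 1 / (0.2162 + 0.0728) ≈ 3.4602, so M₂ = 3.4602 × 39 = 134.9478 billion.
ΔM = M₂ − M₁ = 134.9478 − 123.8874 = 11.0604 billion.

$11.1 billion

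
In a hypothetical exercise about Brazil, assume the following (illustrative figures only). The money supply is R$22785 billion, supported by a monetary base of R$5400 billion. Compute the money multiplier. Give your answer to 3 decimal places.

4.219

The money multiplier is m = M / MB = 22785 / 5400 ≈ 4.21944.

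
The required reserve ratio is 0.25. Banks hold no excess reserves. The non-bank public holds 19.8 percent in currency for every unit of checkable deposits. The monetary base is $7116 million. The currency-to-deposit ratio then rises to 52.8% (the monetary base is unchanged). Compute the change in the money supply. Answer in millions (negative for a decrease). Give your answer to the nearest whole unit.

Initially m₁ = (1 + 0.198) / (0.25 + 0.198) ≈ 2.67411, so M₁ = 2.67411 × 7116 ≈ 19028.9668 million.
After the change m₂ = (1 + 0.528) / (0.25 + 0.528) ≈ 1.96401, so M₂ = 1.96401 × 7116 ≈ 13975.8952 million.
ΔM = M₂ − M₁ = 13975.8952 − 19028.9668 = -5053.0716 million.

-5053 million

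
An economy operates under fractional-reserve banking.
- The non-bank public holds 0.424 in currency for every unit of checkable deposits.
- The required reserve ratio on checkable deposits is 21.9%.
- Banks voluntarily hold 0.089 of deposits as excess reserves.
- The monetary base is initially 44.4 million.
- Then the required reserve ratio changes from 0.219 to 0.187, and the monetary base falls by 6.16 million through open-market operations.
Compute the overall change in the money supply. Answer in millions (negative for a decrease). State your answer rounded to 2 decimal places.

-8.58 million

Before: m₁ = (1 + 0.424) / (0.219 + 0.089 + 0.424) ≈ 1.94536, MB₁ = 44.4, so M₁ = 1.94536 × 44.4 ≈ 86.374 million.
After: m₂ = (1 + 0.424) / (0.187 + 0.089 + 0.424) ≈ 2.03429, MB₂ = 44.4 − 6.16 = 38.24, so M₂ = 2.03429 × 38.24 ≈ 77.7912 million.
ΔM = M₂ − M₁ = 77.7912 − 86.374 = -8.5828 million.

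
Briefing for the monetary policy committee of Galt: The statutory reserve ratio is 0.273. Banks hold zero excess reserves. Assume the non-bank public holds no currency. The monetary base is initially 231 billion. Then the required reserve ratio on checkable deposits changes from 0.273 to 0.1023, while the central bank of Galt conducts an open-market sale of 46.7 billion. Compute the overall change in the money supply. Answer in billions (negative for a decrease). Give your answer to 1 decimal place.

955.4 billion

Before: m₁ = 1 / (0.273) ≈ 3.66300, MB₁ = 231, so M₁ = 3.66300 × 231 = 846.153 billion.
After: m₂ = 1 / (0.1023) ≈ 9.77517, MB₂ = 231 − 46.7 = 184.3, so M₂ = 9.77517 × 184.3 ≈ 1801.5638 billion.
ΔM = M₂ − M₁ = 1801.5638 − 846.153 = 955.4108 billion.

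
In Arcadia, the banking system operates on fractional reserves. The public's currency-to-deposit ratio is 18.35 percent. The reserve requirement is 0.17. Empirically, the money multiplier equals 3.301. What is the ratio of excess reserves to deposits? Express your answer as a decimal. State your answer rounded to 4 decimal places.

Using m = 3.301. Since m = (1 + c)/(c + rr + e), the denominator satisfies c + rr + e = (1 + c)/m = (1 + 0.1835) / 3.301 ≈ 0.358528.
With c = 0.1835 and rr = 0.17, the ratio of excess reserves to deposits is 0.358528 − 0.1835 − 0.17 = 0.005028.

0.0050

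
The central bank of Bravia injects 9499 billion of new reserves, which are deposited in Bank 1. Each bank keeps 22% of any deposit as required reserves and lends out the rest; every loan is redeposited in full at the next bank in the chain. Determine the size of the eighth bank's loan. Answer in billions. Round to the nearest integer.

Each bank lends a fraction (1 − rr) = 0.7800 of the deposit it receives, so Bank 8 receives 9499·0.7800^7 and lends 9499·0.7800^8 ≈ 1301.4716 billion.

1301 billion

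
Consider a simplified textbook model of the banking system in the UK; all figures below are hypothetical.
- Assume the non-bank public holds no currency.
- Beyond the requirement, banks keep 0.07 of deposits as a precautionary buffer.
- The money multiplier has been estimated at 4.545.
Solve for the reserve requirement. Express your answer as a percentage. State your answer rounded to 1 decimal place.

15.0%

Using m = 4.545. Since m = (1 + c)/(c + rr + e), the denominator satisfies c + rr + e = (1 + c)/m = (1 + 0) / 4.545 ≈ 0.220022.
With c = 0 and e = 0.07, the reserve requirement is 0.220022 − 0 − 0.07 = 0.150022.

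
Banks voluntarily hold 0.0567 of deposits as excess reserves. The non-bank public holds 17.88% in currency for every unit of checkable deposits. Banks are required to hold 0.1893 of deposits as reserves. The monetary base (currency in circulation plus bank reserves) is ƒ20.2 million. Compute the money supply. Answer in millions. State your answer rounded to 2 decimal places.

ƒ56.05 million

The money multiplier is m = (1 + c) / (rr + e + c) = (1 + 0.1788) / (0.1893 + 0.0567 + 0.1788) ≈ 2.77495.
So M = m × MB = 2.77495 × 20.2 ≈ 56.054 million.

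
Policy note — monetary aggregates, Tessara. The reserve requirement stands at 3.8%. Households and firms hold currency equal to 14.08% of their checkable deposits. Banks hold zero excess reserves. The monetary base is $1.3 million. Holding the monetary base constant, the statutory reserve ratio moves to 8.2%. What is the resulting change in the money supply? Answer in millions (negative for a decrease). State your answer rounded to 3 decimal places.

Initially m₁ = (1 + 0.1408) / (0.038 + 0.1408) ≈ 6.38031, so M₁ = 6.38031 × 1.3 ≈ 8.2944 million.
After the change m₂ = (1 + 0.1408) / (0.082 + 0.1408) ≈ 5.12029, so M₂ = 5.12029 × 1.3 ≈ 6.6564 million.
ΔM = M₂ − M₁ = 6.6564 − 8.2944 = -1.638 million.

-1.638 million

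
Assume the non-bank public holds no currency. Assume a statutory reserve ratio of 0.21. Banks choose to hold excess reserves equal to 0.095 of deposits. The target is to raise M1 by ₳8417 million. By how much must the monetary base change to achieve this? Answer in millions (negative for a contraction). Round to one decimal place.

The money multiplier is m = 1 / (rr + e) = 1 / (0.21 + 0.095) ≈ 3.278689.
ΔMB = ΔM / m = (+8417) / 3.278689 ≈ 2567.1846 million.

₳2567.2 million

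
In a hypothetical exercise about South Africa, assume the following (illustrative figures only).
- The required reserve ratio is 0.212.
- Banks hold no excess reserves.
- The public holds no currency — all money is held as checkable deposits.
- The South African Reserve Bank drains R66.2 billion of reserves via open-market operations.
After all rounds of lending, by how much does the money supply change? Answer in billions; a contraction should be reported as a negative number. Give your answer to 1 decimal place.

The simple money multiplier is m = 1/rr = 1/0.212 ≈ 4.7170.
An open-market sale reduces the monetary base by 66.2 billion, so ΔM = m × ΔMB = 4.7170 × (−66.2) = -312.2654 billion.

-312.3 billion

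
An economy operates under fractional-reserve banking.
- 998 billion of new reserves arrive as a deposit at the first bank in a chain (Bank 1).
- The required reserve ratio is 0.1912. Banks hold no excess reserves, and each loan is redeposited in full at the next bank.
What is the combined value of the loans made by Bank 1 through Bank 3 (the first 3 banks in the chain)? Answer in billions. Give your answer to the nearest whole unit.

1988 billion

Bank i lends (1 − rr)^i of the original deposit: Bank 1 lends 998·0.8088 = 807.1824, Bank 2 lends 998·0.8088² ≈ 652.8491, and so on.
Summing a geometric series: total = 998·[0.8088·(1 − 0.8088^3) / (1 − 0.8088)] ≈ 1988.0559 billion.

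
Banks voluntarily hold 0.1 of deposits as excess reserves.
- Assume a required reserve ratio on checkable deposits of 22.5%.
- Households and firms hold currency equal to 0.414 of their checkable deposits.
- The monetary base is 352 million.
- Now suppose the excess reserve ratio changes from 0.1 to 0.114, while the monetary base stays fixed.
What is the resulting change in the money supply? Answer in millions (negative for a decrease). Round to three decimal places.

Initially m₁ = (1 + 0.414) / (0.225 + 0.1 + 0.414) ≈ 1.9133965, so M₁ = 1.9133965 × 352 ≈ 673.5156 million.
After the change m₂ = (1 + 0.414) / (0.225 + 0.114 + 0.414) ≈ 1.8778220, so M₂ = 1.8778220 × 352 ≈ 660.9933 million.
ΔM = M₂ − M₁ = 660.9933 − 673.5156 = -12.5223 million.

-12.522 million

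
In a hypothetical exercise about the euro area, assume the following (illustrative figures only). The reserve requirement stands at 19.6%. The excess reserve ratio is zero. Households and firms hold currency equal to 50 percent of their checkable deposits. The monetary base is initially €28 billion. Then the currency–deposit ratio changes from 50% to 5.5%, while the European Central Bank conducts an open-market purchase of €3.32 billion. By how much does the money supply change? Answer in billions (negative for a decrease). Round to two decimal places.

€71.30 billion

Before: m₁ = (1 + 0.5) / (0.196 + 0.5) ≈ 2.15517, MB₁ = 28, so M₁ = 2.15517 × 28 ≈ 60.3448 billion.
After: m₂ = (1 + 0.055) / (0.196 + 0.055) ≈ 4.20319, MB₂ = 28 + 3.32 = 31.32, so M₂ = 4.20319 × 31.32 ≈ 131.6439 billion.
ΔM = M₂ − M₁ = 131.6439 − 60.3448 = 71.2991 billion.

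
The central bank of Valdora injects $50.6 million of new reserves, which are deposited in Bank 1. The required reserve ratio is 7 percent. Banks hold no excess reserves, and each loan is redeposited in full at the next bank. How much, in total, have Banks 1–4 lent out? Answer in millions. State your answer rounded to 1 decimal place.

Bank i lends (1 − rr)^i of the original deposit: Bank 1 lends 50.6·0.9300 = 47.0580, Bank 2 lends 50.6·0.9300² ≈ 43.7639, and so on.
Summing a geometric series: total = 50.6·[0.9300·(1 − 0.9300^4) / (1 − 0.9300)] ≈ 169.3738 million.

$169.4 million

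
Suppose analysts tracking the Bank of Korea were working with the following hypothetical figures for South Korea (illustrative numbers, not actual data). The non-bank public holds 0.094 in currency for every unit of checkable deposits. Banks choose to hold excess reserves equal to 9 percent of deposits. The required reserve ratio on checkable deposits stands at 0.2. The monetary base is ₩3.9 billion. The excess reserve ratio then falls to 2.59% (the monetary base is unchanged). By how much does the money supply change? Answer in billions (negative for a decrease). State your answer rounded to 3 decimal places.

₩2.226 billion

Initially m₁ = (1 + 0.094) / (0.2 + 0.09 + 0.094) ≈ 2.84896, so M₁ = 2.84896 × 3.9 ≈ 11.1109 billion.
After the change m₂ = (1 + 0.094) / (0.2 + 0.0259 + 0.094) ≈ 3.41982, so M₂ = 3.41982 × 3.9 ≈ 13.3373 billion.
ΔM = M₂ − M₁ = 13.3373 − 11.1109 = 2.2264 billion.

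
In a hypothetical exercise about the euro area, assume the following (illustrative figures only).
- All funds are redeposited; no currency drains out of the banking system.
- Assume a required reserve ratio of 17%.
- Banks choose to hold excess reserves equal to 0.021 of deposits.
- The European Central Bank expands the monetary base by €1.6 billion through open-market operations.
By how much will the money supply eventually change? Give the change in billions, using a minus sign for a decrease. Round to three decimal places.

€8.377 billion

The money multiplier is m = 1 / (rr + e) = 1 / (0.17 + 0.021) ≈ 5.23560.
The purchase adds 1.6 billion of base, so ΔM = m × ΔMB = 5.23560 × (+1.6) ≈ 8.377 billion.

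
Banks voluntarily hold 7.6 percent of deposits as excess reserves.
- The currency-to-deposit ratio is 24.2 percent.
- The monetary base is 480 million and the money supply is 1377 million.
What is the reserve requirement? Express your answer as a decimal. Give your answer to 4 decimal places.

Using m = M/MB = 1377/480 = 2.868750. Since m = (1 + c)/(c + rr + e), the denominator satisfies c + rr + e = (1 + c)/m = (1 + 0.242) / 2.868750 ≈ 0.432941.
With c = 0.242 and e = 0.076, the reserve requirement is 0.432941 − 0.242 − 0.076 = 0.114941.

0.1149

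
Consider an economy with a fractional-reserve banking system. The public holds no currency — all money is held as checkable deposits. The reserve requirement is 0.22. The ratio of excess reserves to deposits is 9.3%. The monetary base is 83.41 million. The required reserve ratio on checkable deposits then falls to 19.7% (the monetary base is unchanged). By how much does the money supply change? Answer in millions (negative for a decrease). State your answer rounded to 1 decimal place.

Initially m₁ = 1 / (0.22 + 0.093) ≈ 3.1949, so M₁ = 3.1949 × 83.41 ≈ 266.4866 million.
After the change m₂ = 1 / (0.197 + 0.093) ≈ 3.4483, so M₂ = 3.4483 × 83.41 ≈ 287.6227 million.
ΔM = M₂ − M₁ = 287.6227 − 266.4866 = 21.1361 million.

21.1 million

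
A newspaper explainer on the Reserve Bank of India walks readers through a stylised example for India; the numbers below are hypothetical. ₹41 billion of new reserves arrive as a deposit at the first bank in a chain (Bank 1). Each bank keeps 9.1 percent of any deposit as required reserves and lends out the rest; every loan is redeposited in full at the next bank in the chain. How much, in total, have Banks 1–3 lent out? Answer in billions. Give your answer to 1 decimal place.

₹101.9 billion

Bank i lends (1 − rr)^i of the original deposit: Bank 1 lends 41·0.9090 = 37.2690, Bank 2 lends 41·0.9090² ≈ 33.8775, and so on.
Summing a geometric series: total = 41·[0.9090·(1 − 0.9090^3) / (1 − 0.9090)] ≈ 101.9412 billion.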